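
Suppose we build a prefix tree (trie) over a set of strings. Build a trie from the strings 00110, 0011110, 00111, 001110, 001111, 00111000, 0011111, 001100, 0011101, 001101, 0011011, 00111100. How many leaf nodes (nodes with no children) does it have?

Leaves are exactly the stored words that no other stored word extends.
Those words: "001100", "0011011", "00111000", "0011101", "00111100", "0011111"
Leaf count: 6

6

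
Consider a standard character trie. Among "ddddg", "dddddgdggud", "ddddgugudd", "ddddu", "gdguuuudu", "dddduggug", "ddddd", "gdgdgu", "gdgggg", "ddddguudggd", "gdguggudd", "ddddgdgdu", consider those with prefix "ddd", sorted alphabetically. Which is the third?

Filter for "ddd…" and sort: "ddddd", "dddddgdggud", "ddddg", "ddddgdgdu", "ddddgugudd", "ddddguudggd", "ddddu", "dddduggug"
The 3rd is ddddg.

ddddg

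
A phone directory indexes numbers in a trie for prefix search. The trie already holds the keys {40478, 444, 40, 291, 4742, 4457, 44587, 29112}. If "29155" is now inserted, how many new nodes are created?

2

Walking "29155" from the root, the first 3 characters ("291") follow existing edges; "5" is the first miss.
New nodes needed: |"29155"| − 3 = 5 − 3 = 2.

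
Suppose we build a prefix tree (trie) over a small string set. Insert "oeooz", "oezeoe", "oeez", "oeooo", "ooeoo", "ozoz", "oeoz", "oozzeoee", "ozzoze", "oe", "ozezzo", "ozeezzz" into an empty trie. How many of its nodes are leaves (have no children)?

Leaves are exactly the stored words that no other stored word extends.
Those words: "oeez", "oeooo", "oeooz", "oeoz", "oezeoe", "ooeoo", "oozzeoee", "ozeezzz", "ozezzo", "ozoz", "ozzoze"
Leaf count: 11

11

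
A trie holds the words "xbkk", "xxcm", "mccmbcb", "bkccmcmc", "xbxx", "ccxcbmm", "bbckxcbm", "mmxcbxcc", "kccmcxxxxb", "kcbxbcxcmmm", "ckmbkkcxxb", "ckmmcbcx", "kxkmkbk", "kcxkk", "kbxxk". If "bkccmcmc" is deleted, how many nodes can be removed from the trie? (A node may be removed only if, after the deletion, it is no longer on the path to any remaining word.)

Walk "bkccmcmc" from the leaf back toward the root, removing each node that no remaining word uses.
The suffix "kccmcmc" (7 nodes) is used only by "bkccmcmc"; the node for "b" still has the child "b", so pruning stops there.
Nodes removed: 7

7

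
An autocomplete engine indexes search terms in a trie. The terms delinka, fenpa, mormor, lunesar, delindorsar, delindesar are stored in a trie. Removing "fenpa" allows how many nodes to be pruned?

5

Walk "fenpa" from the leaf back toward the root, removing each node that no remaining word uses.
No other word shares any prefix with "fenpa", so all 5 of its nodes go.
Nodes removed: 5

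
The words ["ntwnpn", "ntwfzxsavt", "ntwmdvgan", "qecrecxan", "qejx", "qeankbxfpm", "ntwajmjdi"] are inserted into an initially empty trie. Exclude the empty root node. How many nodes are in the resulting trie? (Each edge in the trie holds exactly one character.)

Trace insertions, counting only characters that open a new branch:
  "ntwnpn" → 6 new (n, t, w, n, p, n)
  "ntwfzxsavt" → prefix "ntw" already present; 7 new (f, z, x, s, a, v, t)
  "ntwmdvgan" → prefix "ntw" already present; 6 new (m, d, v, g, a, n)
  "qecrecxan" → 9 new (q, e, c, r, e, c, x, a, n)
  "qejx" → prefix "qe" already present; 2 new (j, x)
  "qeankbxfpm" → prefix "qe" already present; 8 new (a, n, k, b, x, f, p, m)
  "ntwajmjdi" → prefix "ntw" already present; 6 new (a, j, m, j, d, i)
Total nodes = 6 + 7 + 6 + 9 + 2 + 8 + 6 = 44

44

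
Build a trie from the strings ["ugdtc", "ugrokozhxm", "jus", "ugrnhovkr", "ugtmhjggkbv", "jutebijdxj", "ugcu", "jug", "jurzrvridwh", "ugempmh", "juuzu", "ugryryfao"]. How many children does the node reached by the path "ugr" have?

3

Walk "ugr" from the root, arriving at one node.
Characters that immediately follow "ugr" among the stored strings: {n, o, y}.
That node has 3 child edges.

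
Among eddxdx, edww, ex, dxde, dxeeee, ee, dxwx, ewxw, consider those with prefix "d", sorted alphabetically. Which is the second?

Words with prefix "d", in lexicographic order: "dxde", "dxeeee", "dxwx"
The 2nd is dxeeee.

dxeeee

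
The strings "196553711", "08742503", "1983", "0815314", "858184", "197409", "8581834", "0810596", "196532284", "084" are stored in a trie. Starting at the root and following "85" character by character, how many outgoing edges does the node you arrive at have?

Walk "85" from the root, arriving at one node.
Characters that immediately follow "85" among the stored strings: {8}.
That node has 1 child edge.

1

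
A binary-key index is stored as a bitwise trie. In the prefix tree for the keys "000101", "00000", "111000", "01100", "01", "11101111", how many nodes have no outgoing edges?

A leaf is a node with no children — equivalently, the end of a word that is not a proper prefix of any other stored word.
Those words: "00000", "000101", "01100", "111000", "11101111"
Leaf count: 5

5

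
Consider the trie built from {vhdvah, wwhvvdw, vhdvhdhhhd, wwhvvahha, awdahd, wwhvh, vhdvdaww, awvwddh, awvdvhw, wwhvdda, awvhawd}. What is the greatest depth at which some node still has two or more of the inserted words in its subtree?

Look for the deepest trie node that still has at least two words in its subtree.
e.g. "wwhvvahha" and "wwhvvdw" share the prefix "wwhvv" of length 5; no pair shares a longer one.
Longest shared-prefix length: 5

5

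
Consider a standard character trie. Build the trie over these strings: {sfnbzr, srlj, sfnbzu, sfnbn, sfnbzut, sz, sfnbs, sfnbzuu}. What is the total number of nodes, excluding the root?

15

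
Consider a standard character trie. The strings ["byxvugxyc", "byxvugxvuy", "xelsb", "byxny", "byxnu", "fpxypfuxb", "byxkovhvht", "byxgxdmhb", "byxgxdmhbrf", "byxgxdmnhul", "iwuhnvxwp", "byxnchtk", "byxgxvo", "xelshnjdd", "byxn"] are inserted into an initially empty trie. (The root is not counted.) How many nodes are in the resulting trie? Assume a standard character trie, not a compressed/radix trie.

68

Trace insertions, counting only characters that open a new branch:
  "byxvugxyc" → 9 new (b, y, x, v, u, g, x, y, c)
  "byxvugxvuy" → prefix "byxvugx" already present; 3 new (v, u, y)
  "xelsb" → 5 new (x, e, l, s, b)
  "byxny" → prefix "byx" already present; 2 new (n, y)
  "byxnu" → prefix "byxn" already present; 1 new (u)
  "fpxypfuxb" → 9 new (f, p, x, y, p, f, u, x, b)
  "byxkovhvht" → prefix "byx" already present; 7 new (k, o, v, h, v, h, t)
  "byxgxdmhb" → prefix "byx" already present; 6 new (g, x, d, m, h, b)
  "byxgxdmhbrf" → prefix "byxgxdmhb" already present; 2 new (r, f)
  "byxgxdmnhul" → prefix "byxgxdm" already present; 4 new (n, h, u, l)
  "iwuhnvxwp" → 9 new (i, w, u, h, n, v, x, w, p)
  "byxnchtk" → prefix "byxn" already present; 4 new (c, h, t, k)
  "byxgxvo" → prefix "byxgx" already present; 2 new (v, o)
  "xelshnjdd" → prefix "xels" already present; 5 new (h, n, j, d, d)
  "byxn" → prefix "byxn" already present; 0 new (none)
Total nodes = 9 + 3 + 5 + 2 + 1 + 9 + 7 + 6 + 2 + 4 + 9 + 4 + 2 + 5 + 0 = 68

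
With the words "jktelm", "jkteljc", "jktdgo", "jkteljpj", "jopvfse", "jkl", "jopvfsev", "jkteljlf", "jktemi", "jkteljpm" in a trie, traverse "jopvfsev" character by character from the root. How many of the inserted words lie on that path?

2

Check each prefix of "jopvfsev" against the stored set — each match is an end-marker on the path.
Prefixes of the query that are stored words: "jopvfse", "jopvfsev"
Count: 2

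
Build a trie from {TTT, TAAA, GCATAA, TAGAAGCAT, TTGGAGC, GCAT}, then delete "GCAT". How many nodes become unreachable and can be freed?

0

Walk "GCAT" from the leaf back toward the root, removing each node that no remaining word uses.
Every node on "GCAT" is still needed (e.g. by "GCATAA"), so nothing is freed.
Nodes removed: 0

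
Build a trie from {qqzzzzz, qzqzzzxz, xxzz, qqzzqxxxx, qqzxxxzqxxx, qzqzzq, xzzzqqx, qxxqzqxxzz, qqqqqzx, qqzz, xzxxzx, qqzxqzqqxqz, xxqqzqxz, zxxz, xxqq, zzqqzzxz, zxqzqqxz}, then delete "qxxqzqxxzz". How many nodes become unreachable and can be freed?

After clearing the end-marker at "qxxqzqxxzz", prune upward until reaching a node still needed by another word.
The suffix "xxqzqxxzz" (9 nodes) is used only by "qxxqzqxxzz"; the node for "q" still has the child "q", so pruning stops there.
Nodes removed: 9

9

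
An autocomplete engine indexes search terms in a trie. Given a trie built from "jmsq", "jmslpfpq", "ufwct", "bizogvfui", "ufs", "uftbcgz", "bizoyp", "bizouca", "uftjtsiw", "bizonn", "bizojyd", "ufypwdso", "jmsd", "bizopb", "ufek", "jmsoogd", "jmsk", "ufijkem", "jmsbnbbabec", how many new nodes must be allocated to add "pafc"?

4

"pafc" shares no prefix with any stored word, so all 4 characters open new nodes.
4 − 0 = 4 new nodes.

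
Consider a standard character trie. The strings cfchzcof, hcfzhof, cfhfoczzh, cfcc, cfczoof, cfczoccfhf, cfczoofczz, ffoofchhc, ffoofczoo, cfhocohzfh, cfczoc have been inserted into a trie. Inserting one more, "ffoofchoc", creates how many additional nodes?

2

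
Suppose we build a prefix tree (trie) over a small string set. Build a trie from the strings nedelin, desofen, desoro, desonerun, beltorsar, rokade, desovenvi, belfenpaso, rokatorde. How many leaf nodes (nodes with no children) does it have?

A leaf is a node with no children — equivalently, the end of a word that is not a proper prefix of any other stored word.
Those words: "belfenpaso", "beltorsar", "desofen", "desonerun", "desoro", "desovenvi", "nedelin", "rokade", "rokatorde"
Leaf count: 9

9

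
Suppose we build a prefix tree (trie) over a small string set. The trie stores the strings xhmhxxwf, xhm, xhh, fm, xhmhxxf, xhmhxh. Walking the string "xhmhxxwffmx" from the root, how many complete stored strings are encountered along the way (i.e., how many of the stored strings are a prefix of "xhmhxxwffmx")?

2

Traverse "xhmhxxwffmx" character by character; count nodes along the way that are marked as word ends.
Prefixes of the query that are stored words: "xhm", "xhmhxxwf"
Count: 2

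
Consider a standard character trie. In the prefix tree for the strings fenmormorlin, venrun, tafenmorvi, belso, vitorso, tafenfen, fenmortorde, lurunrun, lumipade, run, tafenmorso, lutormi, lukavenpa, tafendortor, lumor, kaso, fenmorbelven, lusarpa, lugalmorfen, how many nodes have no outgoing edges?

A leaf is a node with no children — equivalently, the end of a word that is not a proper prefix of any other stored word.
Those words: "belso", "fenmorbelven", "fenmormorlin", "fenmortorde", "kaso", "lugalmorfen", "lukavenpa", "lumipade", "lumor", "lurunrun", "lusarpa", "lutormi", "run", "tafendortor", "tafenfen", "tafenmorso", "tafenmorvi", "venrun", "vitorso"
Leaf count: 19

19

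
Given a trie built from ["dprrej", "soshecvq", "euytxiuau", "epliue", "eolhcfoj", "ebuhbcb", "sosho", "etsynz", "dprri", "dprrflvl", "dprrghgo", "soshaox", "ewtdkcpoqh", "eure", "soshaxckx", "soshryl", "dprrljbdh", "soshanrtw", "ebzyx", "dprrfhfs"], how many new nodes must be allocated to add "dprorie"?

4

"dpr" is already a path in the trie; the remaining "orie" must be added.
Each of the 4 remaining characters creates one node.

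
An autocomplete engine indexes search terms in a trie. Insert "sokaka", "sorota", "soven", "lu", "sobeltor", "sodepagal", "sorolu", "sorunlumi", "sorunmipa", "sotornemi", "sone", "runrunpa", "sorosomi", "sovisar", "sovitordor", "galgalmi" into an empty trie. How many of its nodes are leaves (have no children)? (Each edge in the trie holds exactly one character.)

16

A leaf is a node with no children — equivalently, the end of a word that is not a proper prefix of any other stored word.
Those words: "galgalmi", "lu", "runrunpa", "sobeltor", "sodepagal", "sokaka", "sone", "sorolu", "sorosomi", "sorota", "sorunlumi", "sorunmipa", "sotornemi", "soven", "sovisar", "sovitordor"
Leaf count: 16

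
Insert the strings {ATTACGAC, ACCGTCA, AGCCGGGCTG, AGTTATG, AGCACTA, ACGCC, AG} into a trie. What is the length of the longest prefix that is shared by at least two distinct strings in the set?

3

Look for the deepest trie node that still has at least two words in its subtree.
"AGCACTA" and "AGCCGGGCTG" agree on "AGC" (3 characters) before diverging; nothing deeper is shared.
Longest shared-prefix length: 3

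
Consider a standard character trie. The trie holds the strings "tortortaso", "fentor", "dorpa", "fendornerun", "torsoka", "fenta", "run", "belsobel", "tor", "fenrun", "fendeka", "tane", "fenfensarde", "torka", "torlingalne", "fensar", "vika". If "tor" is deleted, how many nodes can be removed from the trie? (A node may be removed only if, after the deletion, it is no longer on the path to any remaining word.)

After clearing the end-marker at "tor", prune upward until reaching a node still needed by another word.
Every node on "tor" is still needed (e.g. by "tortortaso"), so nothing is freed.
Nodes removed: 0

0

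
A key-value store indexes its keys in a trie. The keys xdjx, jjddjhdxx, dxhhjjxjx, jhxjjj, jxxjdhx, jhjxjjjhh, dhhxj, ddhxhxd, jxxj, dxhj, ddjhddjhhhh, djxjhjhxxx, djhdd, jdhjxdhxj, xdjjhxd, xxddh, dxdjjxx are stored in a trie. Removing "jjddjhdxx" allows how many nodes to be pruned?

Walk "jjddjhdxx" from the leaf back toward the root, removing each node that no remaining word uses.
The suffix "jddjhdxx" (8 nodes) is used only by "jjddjhdxx"; the node for "j" still has the child "h", so pruning stops there.
Nodes removed: 8

8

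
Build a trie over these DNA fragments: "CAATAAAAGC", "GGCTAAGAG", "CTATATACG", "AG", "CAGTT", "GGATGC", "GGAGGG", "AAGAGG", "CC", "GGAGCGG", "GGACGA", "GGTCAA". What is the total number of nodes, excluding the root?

55

Count nodes per top-level branch (shared prefixes stored once):
  'A'-branch (AAGAGG, AG): 7 nodes
  'C'-branch (CAATAAAAGC, CAGTT, CC, CTATATACG): 22 nodes
  'G'-branch (GGACGA, GGAGCGG, GGAGGG, GGATGC, GGCTAAGAG, GGTCAA): 26 nodes
Sum: 55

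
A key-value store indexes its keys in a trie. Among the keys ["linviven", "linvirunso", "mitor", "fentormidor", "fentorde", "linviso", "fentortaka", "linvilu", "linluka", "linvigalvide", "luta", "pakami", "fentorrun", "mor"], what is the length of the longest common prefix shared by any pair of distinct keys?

6

Equivalently: take the maximum, over all pairs, of their longest common prefix length.
e.g. "fentorde" and "fentormidor" share the prefix "fentor" of length 6; no pair shares a longer one.
Longest shared-prefix length: 6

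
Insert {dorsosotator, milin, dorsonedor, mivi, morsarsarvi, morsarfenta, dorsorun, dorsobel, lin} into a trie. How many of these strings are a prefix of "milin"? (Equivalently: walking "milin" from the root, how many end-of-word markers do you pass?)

1

Walk "milin" from the root; an end-of-word marker is hit whenever a stored word is a prefix of "milin".
Prefixes of the query that are stored words: "milin"
Count: 1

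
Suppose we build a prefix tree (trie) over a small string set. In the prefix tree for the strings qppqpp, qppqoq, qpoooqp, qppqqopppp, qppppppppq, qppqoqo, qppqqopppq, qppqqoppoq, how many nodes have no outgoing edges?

7

A leaf is a node with no children — equivalently, the end of a word that is not a proper prefix of any other stored word.
Those words: "qpoooqp", "qppppppppq", "qppqoqo", "qppqpp", "qppqqoppoq", "qppqqopppp", "qppqqopppq"
Leaf count: 7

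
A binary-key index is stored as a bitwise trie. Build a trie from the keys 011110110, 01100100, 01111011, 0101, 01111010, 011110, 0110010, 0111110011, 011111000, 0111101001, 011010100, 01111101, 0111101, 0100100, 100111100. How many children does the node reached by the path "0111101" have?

2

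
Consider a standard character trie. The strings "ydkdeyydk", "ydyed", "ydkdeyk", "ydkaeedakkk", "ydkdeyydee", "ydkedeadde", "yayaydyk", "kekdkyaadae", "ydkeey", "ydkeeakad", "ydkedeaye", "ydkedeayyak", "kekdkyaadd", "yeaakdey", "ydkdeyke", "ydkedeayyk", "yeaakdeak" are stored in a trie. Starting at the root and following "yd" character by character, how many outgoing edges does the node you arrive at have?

2

Walk "yd" from the root, arriving at one node.
Characters that immediately follow "yd" among the stored strings: {k, y}.
That node has 2 child edges.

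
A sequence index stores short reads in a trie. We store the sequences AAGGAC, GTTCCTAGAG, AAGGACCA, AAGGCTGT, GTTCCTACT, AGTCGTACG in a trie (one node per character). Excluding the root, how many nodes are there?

32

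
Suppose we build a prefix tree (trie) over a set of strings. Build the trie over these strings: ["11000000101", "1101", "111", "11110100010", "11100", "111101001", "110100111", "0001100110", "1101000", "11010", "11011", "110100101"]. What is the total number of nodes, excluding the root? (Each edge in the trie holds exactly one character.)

For each word, the new-node count is its length minus the longest prefix already in the trie:
  "11000000101" → 11 new (1, 1, 0, 0, 0, 0, 0, 0, 1, 0, 1)
  "1101" → prefix "110" already present; 1 new (1)
  "111" → prefix "11" already present; 1 new (1)
  "11110100010" → prefix "111" already present; 8 new (1, 0, 1, 0, 0, 0, 1, 0)
  "11100" → prefix "111" already present; 2 new (0, 0)
  "111101001" → prefix "11110100" already present; 1 new (1)
  "110100111" → prefix "1101" already present; 5 new (0, 0, 1, 1, 1)
  "0001100110" → 10 new (0, 0, 0, 1, 1, 0, 0, 1, 1, 0)
  "1101000" → prefix "110100" already present; 1 new (0)
  "11010" → prefix "11010" already present; 0 new (none)
  "11011" → prefix "1101" already present; 1 new (1)
  "110100101" → prefix "1101001" already present; 2 new (0, 1)
Total nodes = 11 + 1 + 1 + 8 + 2 + 1 + 5 + 10 + 1 + 0 + 1 + 2 = 43

43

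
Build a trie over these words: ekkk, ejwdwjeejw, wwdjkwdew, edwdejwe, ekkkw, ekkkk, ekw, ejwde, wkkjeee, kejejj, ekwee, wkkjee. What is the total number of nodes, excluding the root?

Trace insertions, counting only characters that open a new branch:
  "ekkk" → 4 new (e, k, k, k)
  "ejwdwjeejw" → prefix "e" already present; 9 new (j, w, d, w, j, e, e, j, w)
  "wwdjkwdew" → 9 new (w, w, d, j, k, w, d, e, w)
  "edwdejwe" → prefix "e" already present; 7 new (d, w, d, e, j, w, e)
  "ekkkw" → prefix "ekkk" already present; 1 new (w)
  "ekkkk" → prefix "ekkk" already present; 1 new (k)
  "ekw" → prefix "ek" already present; 1 new (w)
  "ejwde" → prefix "ejwd" already present; 1 new (e)
  "wkkjeee" → prefix "w" already present; 6 new (k, k, j, e, e, e)
  "kejejj" → 6 new (k, e, j, e, j, j)
  "ekwee" → prefix "ekw" already present; 2 new (e, e)
  "wkkjee" → prefix "wkkjee" already present; 0 new (none)
Total nodes = 4 + 9 + 9 + 7 + 1 + 1 + 1 + 1 + 6 + 6 + 2 + 0 = 47

47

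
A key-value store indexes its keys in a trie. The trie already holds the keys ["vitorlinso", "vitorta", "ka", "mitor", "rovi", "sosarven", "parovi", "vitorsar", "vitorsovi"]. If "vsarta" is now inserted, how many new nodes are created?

The longest prefix of "vsarta" already in the trie is "v" (length 1).
So 6 − 1 = 5 new nodes.

5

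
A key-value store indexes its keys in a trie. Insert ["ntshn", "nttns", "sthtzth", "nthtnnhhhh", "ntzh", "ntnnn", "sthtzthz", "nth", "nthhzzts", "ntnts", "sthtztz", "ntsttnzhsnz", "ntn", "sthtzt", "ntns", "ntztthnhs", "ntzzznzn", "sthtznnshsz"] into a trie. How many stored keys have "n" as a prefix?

13

Traverse to the node for "n", then collect every word in that subtree.
Matches: "nth", "nthhzzts", "nthtnnhhhh", "ntn", "ntnnn", "ntns", "ntnts", "ntshn", "ntsttnzhsnz", "nttns", "ntzh", "ntztthnhs", "ntzzznzn"
Count: 13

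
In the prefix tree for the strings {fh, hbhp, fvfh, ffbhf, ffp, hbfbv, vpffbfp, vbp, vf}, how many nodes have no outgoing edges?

Leaves are exactly the stored words that no other stored word extends.
Those words: "ffbhf", "ffp", "fh", "fvfh", "hbfbv", "hbhp", "vbp", "vf", "vpffbfp"
Leaf count: 9

9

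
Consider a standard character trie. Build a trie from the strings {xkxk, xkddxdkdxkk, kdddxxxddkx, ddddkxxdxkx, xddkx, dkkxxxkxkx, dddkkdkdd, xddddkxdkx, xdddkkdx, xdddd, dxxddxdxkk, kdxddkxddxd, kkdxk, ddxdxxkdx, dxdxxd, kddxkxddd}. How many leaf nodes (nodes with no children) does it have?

15

Leaves are exactly the stored words that no other stored word extends.
Those words: "ddddkxxdxkx", "dddkkdkdd", "ddxdxxkdx", "dkkxxxkxkx", "dxdxxd", "dxxddxdxkk", "kdddxxxddkx", "kddxkxddd", "kdxddkxddxd", "kkdxk", "xddddkxdkx", "xdddkkdx", "xddkx", "xkddxdkdxkk", "xkxk"
Leaf count: 15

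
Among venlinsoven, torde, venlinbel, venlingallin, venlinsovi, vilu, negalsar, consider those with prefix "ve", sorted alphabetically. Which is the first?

DFS of the "ve" subtree visits, in order: "venlinbel", "venlingallin", "venlinsoven", "venlinsovi"
The 1st is venlinbel.

venlinbel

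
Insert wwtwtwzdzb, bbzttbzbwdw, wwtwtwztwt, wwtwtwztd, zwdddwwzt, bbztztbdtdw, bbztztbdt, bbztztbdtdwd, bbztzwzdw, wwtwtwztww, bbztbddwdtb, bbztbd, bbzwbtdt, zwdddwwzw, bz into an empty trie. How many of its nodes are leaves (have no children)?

12

Leaves are exactly the stored words that no other stored word extends.
Those words: "bbztbddwdtb", "bbzttbzbwdw", "bbztztbdtdwd", "bbztzwzdw", "bbzwbtdt", "bz", "wwtwtwzdzb", "wwtwtwztd", "wwtwtwztwt", "wwtwtwztww", "zwdddwwzt", "zwdddwwzw"
Leaf count: 12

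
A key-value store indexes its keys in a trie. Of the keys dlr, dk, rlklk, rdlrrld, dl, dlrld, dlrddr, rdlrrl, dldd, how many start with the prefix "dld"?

1

Walk to "dld"; the words in its subtree are exactly those with that prefix.
Matches: "dldd"
Count: 1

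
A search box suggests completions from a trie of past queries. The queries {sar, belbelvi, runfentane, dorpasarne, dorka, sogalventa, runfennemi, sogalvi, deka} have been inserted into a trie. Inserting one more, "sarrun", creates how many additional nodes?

The longest prefix of "sarrun" already in the trie is "sar" (length 3).
So 6 − 3 = 3 new nodes.

3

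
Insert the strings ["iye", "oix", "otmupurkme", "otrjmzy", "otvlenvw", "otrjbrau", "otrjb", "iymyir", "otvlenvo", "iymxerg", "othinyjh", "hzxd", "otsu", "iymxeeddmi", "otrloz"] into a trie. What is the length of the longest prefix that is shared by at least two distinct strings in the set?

7

Equivalently: take the maximum, over all pairs, of their longest common prefix length.
"otvlenvo" and "otvlenvw" agree on "otvlenv" (7 characters) before diverging; nothing deeper is shared.
Longest shared-prefix length: 7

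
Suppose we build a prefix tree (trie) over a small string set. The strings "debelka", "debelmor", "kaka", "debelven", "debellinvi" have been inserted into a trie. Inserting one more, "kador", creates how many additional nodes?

3

The longest prefix of "kador" already in the trie is "ka" (length 2).
Each of the 3 remaining characters creates one node.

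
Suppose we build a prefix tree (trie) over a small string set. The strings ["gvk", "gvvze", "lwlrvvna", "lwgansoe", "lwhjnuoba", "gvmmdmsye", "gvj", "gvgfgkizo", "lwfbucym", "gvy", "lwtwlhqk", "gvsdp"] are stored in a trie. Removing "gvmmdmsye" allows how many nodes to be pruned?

7

Walk "gvmmdmsye" from the leaf back toward the root, removing each node that no remaining word uses.
The suffix "mmdmsye" (7 nodes) is used only by "gvmmdmsye"; the node for "gv" still has the child "k", so pruning stops there.
Nodes removed: 7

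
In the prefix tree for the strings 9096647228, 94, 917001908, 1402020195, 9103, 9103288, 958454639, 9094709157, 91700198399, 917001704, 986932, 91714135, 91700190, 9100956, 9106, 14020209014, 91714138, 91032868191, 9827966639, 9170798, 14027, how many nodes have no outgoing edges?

19

Leaves are exactly the stored words that no other stored word extends.
Those words: "1402020195", "14020209014", "14027", "9094709157", "9096647228", "9100956", "91032868191", "9103288", "9106", "917001704", "917001908", "91700198399", "9170798", "91714135", "91714138", "94", "958454639", "9827966639", "986932"
Leaf count: 19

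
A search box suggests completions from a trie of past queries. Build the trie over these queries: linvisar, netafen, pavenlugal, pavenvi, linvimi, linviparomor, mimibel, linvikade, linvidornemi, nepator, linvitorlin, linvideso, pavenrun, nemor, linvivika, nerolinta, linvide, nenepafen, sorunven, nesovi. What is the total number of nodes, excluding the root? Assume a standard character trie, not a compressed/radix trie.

Insert word by word; a character creates a node only if that edge doesn't already exist:
  "linvisar" → 8 new (l, i, n, v, i, s, a, r)
  "netafen" → 7 new (n, e, t, a, f, e, n)
  "pavenlugal" → 10 new (p, a, v, e, n, l, u, g, a, l)
  "pavenvi" → prefix "paven" already present; 2 new (v, i)
  "linvimi" → prefix "linvi" already present; 2 new (m, i)
  "linviparomor" → prefix "linvi" already present; 7 new (p, a, r, o, m, o, r)
  "mimibel" → 7 new (m, i, m, i, b, e, l)
  "linvikade" → prefix "linvi" already present; 4 new (k, a, d, e)
  "linvidornemi" → prefix "linvi" already present; 7 new (d, o, r, n, e, m, i)
  "nepator" → prefix "ne" already present; 5 new (p, a, t, o, r)
  "linvitorlin" → prefix "linvi" already present; 6 new (t, o, r, l, i, n)
  "linvideso" → prefix "linvid" already present; 3 new (e, s, o)
  "pavenrun" → prefix "paven" already present; 3 new (r, u, n)
  "nemor" → prefix "ne" already present; 3 new (m, o, r)
  "linvivika" → prefix "linvi" already present; 4 new (v, i, k, a)
  "nerolinta" → prefix "ne" already present; 7 new (r, o, l, i, n, t, a)
  "linvide" → prefix "linvide" already present; 0 new (none)
  "nenepafen" → prefix "ne" already present; 7 new (n, e, p, a, f, e, n)
  "sorunven" → 8 new (s, o, r, u, n, v, e, n)
  "nesovi" → prefix "ne" already present; 4 new (s, o, v, i)
Total nodes = 8 + 7 + 10 + 2 + 2 + 7 + 7 + 4 + 7 + 5 + 6 + 3 + 3 + 3 + 4 + 7 + 0 + 7 + 8 + 4 = 104

104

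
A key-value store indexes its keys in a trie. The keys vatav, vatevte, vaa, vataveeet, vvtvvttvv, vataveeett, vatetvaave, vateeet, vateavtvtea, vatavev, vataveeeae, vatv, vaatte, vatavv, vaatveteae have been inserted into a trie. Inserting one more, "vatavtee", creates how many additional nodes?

3

The longest prefix of "vatavtee" already in the trie is "vatav" (length 5).
New nodes needed: |"vatavtee"| − 5 = 8 − 5 = 3.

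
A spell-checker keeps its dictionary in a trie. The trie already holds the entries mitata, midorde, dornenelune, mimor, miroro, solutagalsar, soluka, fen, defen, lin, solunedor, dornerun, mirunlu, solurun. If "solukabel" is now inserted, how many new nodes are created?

3

"soluka" is already a path in the trie; the remaining "bel" must be added.
Each of the 3 remaining characters creates one node.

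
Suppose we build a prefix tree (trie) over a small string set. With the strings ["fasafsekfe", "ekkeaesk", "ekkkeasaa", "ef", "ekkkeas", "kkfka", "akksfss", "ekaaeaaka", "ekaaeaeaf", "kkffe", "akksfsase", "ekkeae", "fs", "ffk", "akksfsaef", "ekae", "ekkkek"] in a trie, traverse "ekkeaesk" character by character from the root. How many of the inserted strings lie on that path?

2

Walk "ekkeaesk" from the root; an end-of-word marker is hit whenever a stored word is a prefix of "ekkeaesk".
Prefixes of the query that are stored words: "ekkeae", "ekkeaesk"
Count: 2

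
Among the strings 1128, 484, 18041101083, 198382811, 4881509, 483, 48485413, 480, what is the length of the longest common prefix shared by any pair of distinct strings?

Equivalently: take the maximum, over all pairs, of their longest common prefix length.
e.g. "484" and "48485413" share the prefix "484" of length 3; no pair shares a longer one.
Longest shared-prefix length: 3

3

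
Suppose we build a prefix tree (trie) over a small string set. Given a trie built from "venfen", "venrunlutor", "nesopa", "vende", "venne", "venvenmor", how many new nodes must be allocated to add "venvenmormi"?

"venvenmor" is already a path in the trie; the remaining "mi" must be added.
New nodes needed: |"venvenmormi"| − 9 = 11 − 9 = 2.

2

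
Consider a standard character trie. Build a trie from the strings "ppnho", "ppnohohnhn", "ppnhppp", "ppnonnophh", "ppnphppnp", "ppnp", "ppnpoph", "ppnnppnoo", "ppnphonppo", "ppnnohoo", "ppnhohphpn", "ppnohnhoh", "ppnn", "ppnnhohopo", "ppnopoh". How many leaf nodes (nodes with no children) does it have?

A leaf is a node with no children — equivalently, the end of a word that is not a proper prefix of any other stored word.
Those words: "ppnhohphpn", "ppnhppp", "ppnnhohopo", "ppnnohoo", "ppnnppnoo", "ppnohnhoh", "ppnohohnhn", "ppnonnophh", "ppnopoh", "ppnphonppo", "ppnphppnp", "ppnpoph"
Leaf count: 12

12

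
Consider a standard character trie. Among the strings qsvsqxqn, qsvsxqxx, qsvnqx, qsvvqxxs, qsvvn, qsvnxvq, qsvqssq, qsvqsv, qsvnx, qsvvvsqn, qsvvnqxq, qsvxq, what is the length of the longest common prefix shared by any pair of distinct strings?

Equivalently: take the maximum, over all pairs, of their longest common prefix length.
"qsvnx" and "qsvnxvq" agree on "qsvnx" (5 characters) before diverging; nothing deeper is shared.
Longest shared-prefix length: 5

5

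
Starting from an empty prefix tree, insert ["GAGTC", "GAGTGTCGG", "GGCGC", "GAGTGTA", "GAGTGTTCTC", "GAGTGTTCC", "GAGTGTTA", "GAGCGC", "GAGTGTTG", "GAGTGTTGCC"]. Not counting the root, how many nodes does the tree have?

27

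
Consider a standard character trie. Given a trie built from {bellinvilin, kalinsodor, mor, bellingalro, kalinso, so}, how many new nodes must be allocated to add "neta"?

No existing word starts with "n", so every character of "neta" needs a new node.
4 − 0 = 4 new nodes.

4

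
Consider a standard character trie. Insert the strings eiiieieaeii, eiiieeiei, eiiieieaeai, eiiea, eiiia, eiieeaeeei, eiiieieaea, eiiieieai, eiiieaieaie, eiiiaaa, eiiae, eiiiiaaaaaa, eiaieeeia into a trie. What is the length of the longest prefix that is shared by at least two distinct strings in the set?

Equivalently: take the maximum, over all pairs, of their longest common prefix length.
"eiiieieaea" and "eiiieieaeai" agree on "eiiieieaea" (10 characters) before diverging; nothing deeper is shared.
Longest shared-prefix length: 10

10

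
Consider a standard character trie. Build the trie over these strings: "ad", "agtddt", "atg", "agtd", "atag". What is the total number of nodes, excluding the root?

Trie structure (* marks end of a word):
(root)
└─ a
   ├─ d *
   ├─ g
   │  └─ t
   │     └─ d *
   │        └─ d
   │           └─ t *
   └─ t
      ├─ a
      │  └─ g *
      └─ g *
Counting every labelled node above: 11.

11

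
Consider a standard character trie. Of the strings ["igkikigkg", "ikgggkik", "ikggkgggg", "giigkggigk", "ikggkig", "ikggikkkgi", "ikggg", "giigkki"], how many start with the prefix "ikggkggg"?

Traverse to the node for "ikggkggg", then collect every word in that subtree.
Words under "ikggkggg": ikggkgggg
Count: 1

1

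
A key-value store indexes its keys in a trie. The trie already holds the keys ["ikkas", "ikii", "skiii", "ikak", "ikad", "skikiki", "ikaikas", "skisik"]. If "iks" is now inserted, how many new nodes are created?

1

"ik" is already a path in the trie; the remaining "s" must be added.
So 3 − 2 = 1 new nodes.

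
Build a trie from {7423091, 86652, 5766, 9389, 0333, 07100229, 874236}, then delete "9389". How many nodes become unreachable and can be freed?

Walk "9389" from the leaf back toward the root, removing each node that no remaining word uses.
No other word shares any prefix with "9389", so all 4 of its nodes go.
Nodes removed: 4

4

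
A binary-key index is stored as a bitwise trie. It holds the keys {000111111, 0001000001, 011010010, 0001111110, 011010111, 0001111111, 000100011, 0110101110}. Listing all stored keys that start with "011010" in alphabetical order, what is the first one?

DFS of the "011010" subtree visits, in order: "011010010", "011010111", "0110101110"
The 1st is 011010010.

011010010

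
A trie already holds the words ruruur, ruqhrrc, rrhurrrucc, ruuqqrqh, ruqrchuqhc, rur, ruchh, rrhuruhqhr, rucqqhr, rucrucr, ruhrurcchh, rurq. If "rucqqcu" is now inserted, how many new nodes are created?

Walking "rucqqcu" from the root, the first 5 characters ("rucqq") follow existing edges; "c" is the first miss.
Each of the 2 remaining characters creates one node.

2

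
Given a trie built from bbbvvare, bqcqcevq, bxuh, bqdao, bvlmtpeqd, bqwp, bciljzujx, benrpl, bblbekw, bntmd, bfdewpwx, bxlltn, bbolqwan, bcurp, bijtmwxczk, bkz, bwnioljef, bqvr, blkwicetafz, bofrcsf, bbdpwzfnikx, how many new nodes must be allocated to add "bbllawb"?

"bbl" is already a path in the trie; the remaining "lawb" must be added.
So 7 − 3 = 4 new nodes.

4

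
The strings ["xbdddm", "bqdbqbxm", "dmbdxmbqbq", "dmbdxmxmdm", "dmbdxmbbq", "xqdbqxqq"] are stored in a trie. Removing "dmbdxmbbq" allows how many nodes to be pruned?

2

Walk "dmbdxmbbq" from the leaf back toward the root, removing each node that no remaining word uses.
The suffix "bq" (2 nodes) is used only by "dmbdxmbbq"; the node for "dmbdxmb" still has the child "q", so pruning stops there.
Nodes removed: 2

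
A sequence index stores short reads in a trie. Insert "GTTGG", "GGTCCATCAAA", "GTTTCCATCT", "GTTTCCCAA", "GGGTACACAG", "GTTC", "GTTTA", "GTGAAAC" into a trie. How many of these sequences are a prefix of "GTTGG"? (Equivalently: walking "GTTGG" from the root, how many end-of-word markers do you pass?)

1

Check each prefix of "GTTGG" against the stored set — each match is an end-marker on the path.
Prefixes of the query that are stored words: "GTTGG"
Count: 1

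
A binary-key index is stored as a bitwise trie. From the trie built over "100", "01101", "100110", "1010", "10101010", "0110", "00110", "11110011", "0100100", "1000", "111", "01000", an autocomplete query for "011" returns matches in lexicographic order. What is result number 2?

01101

Filter for "011…" and sort: "0110", "01101"
The 2nd is 01101.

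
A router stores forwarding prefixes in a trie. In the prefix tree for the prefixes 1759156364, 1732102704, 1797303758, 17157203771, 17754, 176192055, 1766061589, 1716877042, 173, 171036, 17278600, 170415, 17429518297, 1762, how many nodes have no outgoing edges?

13

Leaves are exactly the stored words that no other stored word extends.
Those words: "170415", "171036", "17157203771", "1716877042", "17278600", "1732102704", "17429518297", "1759156364", "176192055", "1762", "1766061589", "17754", "1797303758"
Leaf count: 13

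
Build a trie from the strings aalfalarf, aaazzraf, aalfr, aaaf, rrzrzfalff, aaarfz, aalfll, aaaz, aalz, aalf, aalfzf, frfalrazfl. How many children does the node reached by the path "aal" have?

2

The children of the "aal" node are the distinct next characters among strings starting with "aal".
Distinct next characters after "aal": f, z.
That node has 2 child edges.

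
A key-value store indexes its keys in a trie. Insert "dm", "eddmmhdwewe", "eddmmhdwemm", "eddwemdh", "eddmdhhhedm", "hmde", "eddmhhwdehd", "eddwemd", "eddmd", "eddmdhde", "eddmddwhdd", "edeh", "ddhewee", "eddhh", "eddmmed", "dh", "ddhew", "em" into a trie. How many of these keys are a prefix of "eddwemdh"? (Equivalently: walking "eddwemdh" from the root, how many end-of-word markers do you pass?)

Traverse "eddwemdh" character by character; count nodes along the way that are marked as word ends.
Prefixes of the query that are stored words: "eddwemd", "eddwemdh"
Count: 2

2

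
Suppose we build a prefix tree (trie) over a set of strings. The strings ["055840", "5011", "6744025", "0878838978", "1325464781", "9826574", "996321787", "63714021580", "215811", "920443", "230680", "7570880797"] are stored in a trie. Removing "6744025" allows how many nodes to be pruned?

6

A node on "6744025"'s path can go only if nothing else ends at it or branches off below it.
The suffix "744025" (6 nodes) is used only by "6744025"; the node for "6" still has the child "3", so pruning stops there.
Nodes removed: 6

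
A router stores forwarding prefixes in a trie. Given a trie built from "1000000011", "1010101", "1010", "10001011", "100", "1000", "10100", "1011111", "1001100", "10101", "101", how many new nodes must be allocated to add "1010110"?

2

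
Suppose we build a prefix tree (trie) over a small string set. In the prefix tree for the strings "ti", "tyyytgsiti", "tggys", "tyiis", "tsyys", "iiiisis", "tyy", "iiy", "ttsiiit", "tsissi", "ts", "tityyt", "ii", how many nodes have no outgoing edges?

9

A leaf is a node with no children — equivalently, the end of a word that is not a proper prefix of any other stored word.
Those words: "iiiisis", "iiy", "tggys", "tityyt", "tsissi", "tsyys", "ttsiiit", "tyiis", "tyyytgsiti"
Leaf count: 9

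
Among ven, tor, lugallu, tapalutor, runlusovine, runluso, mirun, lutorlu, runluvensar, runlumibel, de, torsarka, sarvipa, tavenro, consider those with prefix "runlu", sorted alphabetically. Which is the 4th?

runluvensar

Words with prefix "runlu", in lexicographic order: "runlumibel", "runluso", "runlusovine", "runluvensar"
The 4th is runluvensar.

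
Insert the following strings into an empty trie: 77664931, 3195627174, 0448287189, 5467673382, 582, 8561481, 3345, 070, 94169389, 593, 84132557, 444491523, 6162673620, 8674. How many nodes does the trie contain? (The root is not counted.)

Trace insertions, counting only characters that open a new branch:
  "77664931" → 8 new (7, 7, 6, 6, 4, 9, 3, 1)
  "3195627174" → 10 new (3, 1, 9, 5, 6, 2, 7, 1, 7, 4)
  "0448287189" → 10 new (0, 4, 4, 8, 2, 8, 7, 1, 8, 9)
  "5467673382" → 10 new (5, 4, 6, 7, 6, 7, 3, 3, 8, 2)
  "582" → prefix "5" already present; 2 new (8, 2)
  "8561481" → 7 new (8, 5, 6, 1, 4, 8, 1)
  "3345" → prefix "3" already present; 3 new (3, 4, 5)
  "070" → prefix "0" already present; 2 new (7, 0)
  "94169389" → 8 new (9, 4, 1, 6, 9, 3, 8, 9)
  "593" → prefix "5" already present; 2 new (9, 3)
  "84132557" → prefix "8" already present; 7 new (4, 1, 3, 2, 5, 5, 7)
  "444491523" → 9 new (4, 4, 4, 4, 9, 1, 5, 2, 3)
  "6162673620" → 10 new (6, 1, 6, 2, 6, 7, 3, 6, 2, 0)
  "8674" → prefix "8" already present; 3 new (6, 7, 4)
Total nodes = 8 + 10 + 10 + 10 + 2 + 7 + 3 + 2 + 8 + 2 + 7 + 9 + 10 + 3 = 91

91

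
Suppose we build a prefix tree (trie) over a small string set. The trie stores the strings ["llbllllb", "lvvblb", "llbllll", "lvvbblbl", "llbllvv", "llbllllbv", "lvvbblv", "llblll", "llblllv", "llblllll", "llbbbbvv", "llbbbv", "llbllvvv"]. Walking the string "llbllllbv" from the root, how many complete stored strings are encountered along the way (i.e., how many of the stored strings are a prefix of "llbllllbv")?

4

Check each prefix of "llbllllbv" against the stored set — each match is an end-marker on the path.
Prefixes of the query that are stored words: "llblll", "llbllll", "llbllllb", "llbllllbv"
Count: 4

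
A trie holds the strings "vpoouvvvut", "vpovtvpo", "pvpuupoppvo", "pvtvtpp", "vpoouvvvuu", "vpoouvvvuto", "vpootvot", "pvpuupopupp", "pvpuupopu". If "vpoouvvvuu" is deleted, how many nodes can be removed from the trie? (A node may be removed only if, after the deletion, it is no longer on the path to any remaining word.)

1

After clearing the end-marker at "vpoouvvvuu", prune upward until reaching a node still needed by another word.
The suffix "u" (1 node) is used only by "vpoouvvvuu"; the node for "vpoouvvvu" still has the child "t", so pruning stops there.
Nodes removed: 1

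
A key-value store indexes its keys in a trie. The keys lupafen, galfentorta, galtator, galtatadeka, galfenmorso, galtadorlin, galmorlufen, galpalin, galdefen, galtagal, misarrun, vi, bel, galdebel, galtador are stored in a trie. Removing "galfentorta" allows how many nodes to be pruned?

Walk "galfentorta" from the leaf back toward the root, removing each node that no remaining word uses.
The suffix "torta" (5 nodes) is used only by "galfentorta"; the node for "galfen" still has the child "m", so pruning stops there.
Nodes removed: 5

5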